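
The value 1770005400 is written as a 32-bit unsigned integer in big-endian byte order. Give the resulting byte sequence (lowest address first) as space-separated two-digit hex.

1770005400 in hexadecimal, padded to 32 bits, is 0x69802398.
Split into bytes (most-significant first): 69 80 23 98.
Big-endian stores the most-significant byte at the lowest address.
So the memory order matches the most-significant-first order: 69 80 23 98.

69 80 23 98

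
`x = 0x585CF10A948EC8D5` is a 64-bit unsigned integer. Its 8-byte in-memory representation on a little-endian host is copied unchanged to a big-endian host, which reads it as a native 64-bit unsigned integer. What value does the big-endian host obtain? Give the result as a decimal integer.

Stored little-endian, the bytes at ascending addresses are D5 C8 8E 94 0A F1 5C 58.
Read back as big-endian, the last byte is least significant, giving 0xD5C88E940AF15C58.
0xD5C88E940AF15C58 = 15404719291910675544.

15404719291910675544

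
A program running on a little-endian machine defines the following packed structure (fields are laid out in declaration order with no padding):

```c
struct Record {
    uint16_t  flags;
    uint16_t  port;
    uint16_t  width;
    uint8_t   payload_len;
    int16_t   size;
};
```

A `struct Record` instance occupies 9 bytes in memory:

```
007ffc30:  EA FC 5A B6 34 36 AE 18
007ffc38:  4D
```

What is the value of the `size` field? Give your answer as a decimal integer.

`size` follows `flags` (2 B), `port` (2 B), `width` (2 B), `payload_len` (1 B), so it starts at offset 2 + 2 + 2 + 1 = 7 and occupies 2 bytes.
Bytes at offsets 7..8: 18 4D.
Little-endian: lowest address holds the least-significant byte.
Reassemble most-significant byte first: 4D 18 → 0x4D18.
0x4D18 = 19736.

19736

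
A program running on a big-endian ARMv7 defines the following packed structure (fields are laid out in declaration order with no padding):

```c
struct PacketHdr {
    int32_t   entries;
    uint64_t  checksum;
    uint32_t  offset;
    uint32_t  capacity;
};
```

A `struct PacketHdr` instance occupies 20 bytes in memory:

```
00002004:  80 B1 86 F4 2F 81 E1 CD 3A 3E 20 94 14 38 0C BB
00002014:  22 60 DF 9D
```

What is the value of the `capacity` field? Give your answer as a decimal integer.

576774045

`capacity` follows `entries` (4 B), `checksum` (8 B), `offset` (4 B), so it starts at offset 4 + 8 + 4 = 16 and occupies 4 bytes.
Bytes at offsets 16..19: 22 60 DF 9D.
Big-endian stores the most-significant byte at the lowest address.
The bytes are already most-significant first: 0x2260DF9D.
0x2260DF9D = 576774045.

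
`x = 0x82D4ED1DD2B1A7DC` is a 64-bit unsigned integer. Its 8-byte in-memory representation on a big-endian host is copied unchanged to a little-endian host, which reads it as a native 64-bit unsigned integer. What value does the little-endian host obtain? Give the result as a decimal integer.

15899872525458199682

Stored big-endian, the bytes at ascending addresses are 82 D4 ED 1D D2 B1 A7 DC.
Read back as little-endian, the first byte is least significant, giving 0xDCA7B1D21DEDD482.
0xDCA7B1D21DEDD482 = 15899872525458199682.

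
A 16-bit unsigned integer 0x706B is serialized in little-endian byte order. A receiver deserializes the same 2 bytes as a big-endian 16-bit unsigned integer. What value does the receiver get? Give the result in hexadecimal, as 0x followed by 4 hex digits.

0x6B70

Stored little-endian, the bytes at ascending addresses are 6B 70.
Read back as big-endian, the last byte is least significant, giving 0x6B70.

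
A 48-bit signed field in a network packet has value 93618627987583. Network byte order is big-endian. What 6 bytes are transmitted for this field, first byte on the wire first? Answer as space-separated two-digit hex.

55 25 49 10 C8 7F

93618627987583 in hexadecimal, padded to 48 bits, is 0x55254910C87F.
Split into bytes (most-significant first): 55 25 49 10 C8 7F.
Big-endian stores the most-significant byte at the lowest address.
So the memory order matches the most-significant-first order: 55 25 49 10 C8 7F.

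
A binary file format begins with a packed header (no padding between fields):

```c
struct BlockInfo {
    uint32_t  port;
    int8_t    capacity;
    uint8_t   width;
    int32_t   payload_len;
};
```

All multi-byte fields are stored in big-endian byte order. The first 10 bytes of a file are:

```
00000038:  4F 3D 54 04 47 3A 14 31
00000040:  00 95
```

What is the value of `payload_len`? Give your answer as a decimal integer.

338755733

`payload_len` follows `port` (4 B), `capacity` (1 B), `width` (1 B), so it starts at offset 4 + 1 + 1 = 6 and occupies 4 bytes.
Bytes at offsets 6..9: 14 31 00 95.
In big-endian order the high byte comes first in memory.
The bytes are already most-significant first: 0x14310095.
0x14310095 = 338755733.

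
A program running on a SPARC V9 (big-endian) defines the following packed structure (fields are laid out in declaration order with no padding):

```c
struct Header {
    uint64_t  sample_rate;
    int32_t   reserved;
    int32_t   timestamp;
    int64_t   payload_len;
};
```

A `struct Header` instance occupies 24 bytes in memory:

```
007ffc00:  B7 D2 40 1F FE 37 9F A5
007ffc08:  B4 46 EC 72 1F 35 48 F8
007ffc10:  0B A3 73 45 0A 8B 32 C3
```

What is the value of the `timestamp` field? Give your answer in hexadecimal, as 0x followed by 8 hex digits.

0x1F3548F8

`timestamp` follows `sample_rate` (8 B), `reserved` (4 B), so it starts at offset 8 + 4 = 12 and occupies 4 bytes.
Bytes at offsets 12..15: 1F 35 48 F8.
Big-endian: lowest address holds the most-significant byte.
The bytes are already most-significant first: 0x1F3548F8.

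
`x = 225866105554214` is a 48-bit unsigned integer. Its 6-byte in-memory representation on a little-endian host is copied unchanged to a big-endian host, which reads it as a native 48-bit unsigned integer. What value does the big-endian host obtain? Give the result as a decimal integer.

41807170530509

225866105554214 in 48-bit hexadecimal is 0xCD6C8CFD0526.
Stored little-endian, the bytes at ascending addresses are 26 05 FD 8C 6C CD.
Read back as big-endian, the last byte is least significant, giving 0x2605FD8C6CCD.
0x2605FD8C6CCD = 41807170530509.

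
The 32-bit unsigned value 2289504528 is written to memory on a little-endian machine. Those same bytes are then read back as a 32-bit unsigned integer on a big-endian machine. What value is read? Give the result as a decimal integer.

269580168

2289504528 in 32-bit hexadecimal is 0x88771110.
Stored little-endian, the bytes at ascending addresses are 10 11 77 88.
Read back as big-endian, the last byte is least significant, giving 0x10117788.
0x10117788 = 269580168.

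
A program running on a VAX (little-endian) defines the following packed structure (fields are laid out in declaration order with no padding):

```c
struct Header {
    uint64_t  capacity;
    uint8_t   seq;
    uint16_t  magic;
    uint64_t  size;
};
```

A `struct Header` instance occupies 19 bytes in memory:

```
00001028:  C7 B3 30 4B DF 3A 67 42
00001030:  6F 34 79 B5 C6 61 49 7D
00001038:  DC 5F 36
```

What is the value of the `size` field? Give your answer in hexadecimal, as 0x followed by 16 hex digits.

0x365FDC7D4961C6B5

`size` follows `capacity` (8 B), `seq` (1 B), `magic` (2 B), so it starts at offset 8 + 1 + 2 = 11 and occupies 8 bytes.
Bytes at offsets 11..18: B5 C6 61 49 7D DC 5F 36.
Little-endian stores the least-significant byte at the lowest address.
Reassemble most-significant byte first: 36 5F DC 7D 49 61 C6 B5 → 0x365FDC7D4961C6B5.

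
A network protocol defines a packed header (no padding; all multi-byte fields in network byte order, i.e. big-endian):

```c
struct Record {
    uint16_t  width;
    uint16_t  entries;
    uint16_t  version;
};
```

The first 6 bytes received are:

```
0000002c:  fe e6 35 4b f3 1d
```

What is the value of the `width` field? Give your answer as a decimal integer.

65254

`width` is the first field, at byte offset 0, occupying 2 bytes.
Bytes at offsets 0..1: FE E6.
In big-endian order the high byte comes first in memory.
The bytes are already most-significant first: 0xFEE6.
0xFEE6 = 65254.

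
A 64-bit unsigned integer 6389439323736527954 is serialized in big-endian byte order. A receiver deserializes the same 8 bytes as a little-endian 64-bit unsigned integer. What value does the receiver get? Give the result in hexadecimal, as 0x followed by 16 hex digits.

6389439323736527954 in 64-bit hexadecimal is 0x58ABD936553A5452.
Stored big-endian, the bytes at ascending addresses are 58 AB D9 36 55 3A 54 52.
Read back as little-endian, the first byte is least significant, giving 0x52543A5536D9AB58.

0x52543A5536D9AB58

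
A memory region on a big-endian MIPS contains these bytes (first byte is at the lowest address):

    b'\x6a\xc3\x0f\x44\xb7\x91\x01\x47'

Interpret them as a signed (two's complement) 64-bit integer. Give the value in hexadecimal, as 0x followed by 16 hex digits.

0x6AC30F44B7910147

Big-endian stores the most-significant byte at the lowest address.
The bytes are already most-significant first: 0x6AC30F44B7910147.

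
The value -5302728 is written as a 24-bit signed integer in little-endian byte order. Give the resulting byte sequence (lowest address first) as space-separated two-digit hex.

38 16 AF

Two's complement of -5302728 in 24 bits: 5302728 = 0x50E9C8; invert → 0xAF1637; add 1 → 0xAF1638.
Split into bytes (most-significant first): AF 16 38.
Little-endian: lowest address holds the least-significant byte.
So at ascending addresses the bytes are 38 16 AF.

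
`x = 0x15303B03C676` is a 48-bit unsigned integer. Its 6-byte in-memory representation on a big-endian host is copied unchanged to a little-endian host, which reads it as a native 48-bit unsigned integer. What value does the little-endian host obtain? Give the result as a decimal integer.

130592829812757

Stored big-endian, the bytes at ascending addresses are 15 30 3B 03 C6 76.
Read back as little-endian, the first byte is least significant, giving 0x76C6033B3015.
0x76C6033B3015 = 130592829812757.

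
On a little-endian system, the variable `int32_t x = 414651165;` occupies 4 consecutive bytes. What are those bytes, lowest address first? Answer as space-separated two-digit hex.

414651165 in hexadecimal, padded to 32 bits, is 0x18B7131D.
Split into bytes (most-significant first): 18 B7 13 1D.
In little-endian order the low byte comes first in memory.
So at ascending addresses the bytes are 1D 13 B7 18.

1D 13 B7 18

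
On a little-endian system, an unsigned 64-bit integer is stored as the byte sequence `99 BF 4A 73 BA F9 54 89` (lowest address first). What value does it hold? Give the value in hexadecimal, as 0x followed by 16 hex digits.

0x8954F9BA734ABF99

In little-endian order the low byte comes first in memory.
Reassemble most-significant byte first: 89 54 F9 BA 73 4A BF 99 → 0x8954F9BA734ABF99.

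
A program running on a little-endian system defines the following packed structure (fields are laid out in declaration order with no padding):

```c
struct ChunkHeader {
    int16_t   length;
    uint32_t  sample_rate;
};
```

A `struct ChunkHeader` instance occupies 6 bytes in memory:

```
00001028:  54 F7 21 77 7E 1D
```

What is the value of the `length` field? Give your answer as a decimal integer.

`length` is the first field, at byte offset 0, occupying 2 bytes.
Bytes at offsets 0..1: 54 F7.
Little-endian: lowest address holds the least-significant byte.
Reassemble most-significant byte first: F7 54 → 0xF754.
Top bit is set, so as a signed 16-bit value this is 0xF754 − 2^16 = -2220.

-2220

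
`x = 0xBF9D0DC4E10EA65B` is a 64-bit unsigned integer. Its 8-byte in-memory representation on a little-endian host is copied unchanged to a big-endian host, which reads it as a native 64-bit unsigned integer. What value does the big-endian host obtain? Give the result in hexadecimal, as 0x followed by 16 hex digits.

0x5BA60EE1C40D9DBF

Stored little-endian, the bytes at ascending addresses are 5B A6 0E E1 C4 0D 9D BF.
Read back as big-endian, the last byte is least significant, giving 0x5BA60EE1C40D9DBF.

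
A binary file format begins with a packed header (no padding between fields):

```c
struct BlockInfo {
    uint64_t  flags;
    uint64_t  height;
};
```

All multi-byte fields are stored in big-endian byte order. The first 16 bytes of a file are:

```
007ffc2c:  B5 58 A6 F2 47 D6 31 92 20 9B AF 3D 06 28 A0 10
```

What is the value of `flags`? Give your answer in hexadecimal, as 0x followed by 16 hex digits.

0xB558A6F247D63192

`flags` is the first field, at byte offset 0, occupying 8 bytes.
Bytes at offsets 0..7: B5 58 A6 F2 47 D6 31 92.
Big-endian stores the most-significant byte at the lowest address.
The bytes are already most-significant first: 0xB558A6F247D63192.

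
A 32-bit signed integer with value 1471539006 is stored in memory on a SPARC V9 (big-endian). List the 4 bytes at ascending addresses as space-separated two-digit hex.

57 B5 E7 3E

1471539006 in hexadecimal, padded to 32 bits, is 0x57B5E73E.
Split into bytes (most-significant first): 57 B5 E7 3E.
In big-endian order the high byte comes first in memory.
So the memory order matches the most-significant-first order: 57 B5 E7 3E.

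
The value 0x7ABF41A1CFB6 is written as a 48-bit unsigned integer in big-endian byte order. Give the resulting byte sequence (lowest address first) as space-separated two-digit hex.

7A BF 41 A1 CF B6

Split into bytes (most-significant first): 7A BF 41 A1 CF B6.
Big-endian: lowest address holds the most-significant byte.
So the memory order matches the most-significant-first order: 7A BF 41 A1 CF B6.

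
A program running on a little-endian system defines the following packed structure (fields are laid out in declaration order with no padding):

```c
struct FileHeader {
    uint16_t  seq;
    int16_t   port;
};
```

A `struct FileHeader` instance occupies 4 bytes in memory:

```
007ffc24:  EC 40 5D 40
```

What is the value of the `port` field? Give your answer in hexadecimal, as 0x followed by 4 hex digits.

`port` follows `seq` (2 bytes), so it starts at byte offset 2 and occupies 2 bytes.
Bytes at offsets 2..3: 5D 40.
In little-endian order the low byte comes first in memory.
Reassemble most-significant byte first: 40 5D → 0x405D.

0x405D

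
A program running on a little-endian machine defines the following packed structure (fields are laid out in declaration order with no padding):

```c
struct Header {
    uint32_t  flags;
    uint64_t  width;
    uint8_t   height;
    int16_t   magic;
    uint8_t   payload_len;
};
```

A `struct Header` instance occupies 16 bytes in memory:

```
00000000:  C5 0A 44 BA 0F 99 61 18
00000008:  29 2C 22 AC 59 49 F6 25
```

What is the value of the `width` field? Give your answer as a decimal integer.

`width` follows `flags` (4 bytes), so it starts at byte offset 4 and occupies 8 bytes.
Bytes at offsets 4..11: 0F 99 61 18 29 2C 22 AC.
Little-endian: lowest address holds the least-significant byte.
Reassemble most-significant byte first: AC 22 2C 29 18 61 99 0F → 0xAC222C291861990F.
0xAC222C291861990F = 12403524878746097935.

12403524878746097935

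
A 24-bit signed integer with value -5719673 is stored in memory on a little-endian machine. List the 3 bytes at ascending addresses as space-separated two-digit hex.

87 B9 A8

Two's complement of -5719673 in 24 bits: 5719673 = 0x574679; invert → 0xA8B986; add 1 → 0xA8B987.
Split into bytes (most-significant first): A8 B9 87.
Little-endian stores the least-significant byte at the lowest address.
So at ascending addresses the bytes are 87 B9 A8.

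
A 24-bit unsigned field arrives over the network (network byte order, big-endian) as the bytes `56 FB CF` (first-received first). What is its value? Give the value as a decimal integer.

5700559

Big-endian: lowest address holds the most-significant byte.
The bytes are already most-significant first: 0x56FBCF.
0x56FBCF = 5700559.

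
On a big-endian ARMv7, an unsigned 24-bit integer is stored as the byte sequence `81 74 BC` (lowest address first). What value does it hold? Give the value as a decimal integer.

8484028

Big-endian: lowest address holds the most-significant byte.
The bytes are already most-significant first: 0x8174BC.
0x8174BC = 8484028.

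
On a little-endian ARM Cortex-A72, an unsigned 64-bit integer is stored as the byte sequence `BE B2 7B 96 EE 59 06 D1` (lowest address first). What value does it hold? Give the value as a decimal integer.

15061824885048980158

Little-endian: lowest address holds the least-significant byte.
Reassemble most-significant byte first: D1 06 59 EE 96 7B B2 BE → 0xD10659EE967BB2BE.
0xD10659EE967BB2BE = 15061824885048980158.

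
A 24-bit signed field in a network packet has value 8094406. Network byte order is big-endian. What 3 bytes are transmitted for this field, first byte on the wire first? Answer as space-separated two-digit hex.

7B 82 C6

8094406 in hexadecimal, padded to 24 bits, is 0x7B82C6.
Split into bytes (most-significant first): 7B 82 C6.
Big-endian stores the most-significant byte at the lowest address.
So the memory order matches the most-significant-first order: 7B 82 C6.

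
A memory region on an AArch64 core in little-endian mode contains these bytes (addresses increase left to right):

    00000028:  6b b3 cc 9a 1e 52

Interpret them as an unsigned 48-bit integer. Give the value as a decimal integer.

Little-endian: lowest address holds the least-significant byte.
Reassemble most-significant byte first: 52 1E 9A CC B3 6B → 0x521E9ACCB36B.
0x521E9ACCB36B = 90291399603051.

90291399603051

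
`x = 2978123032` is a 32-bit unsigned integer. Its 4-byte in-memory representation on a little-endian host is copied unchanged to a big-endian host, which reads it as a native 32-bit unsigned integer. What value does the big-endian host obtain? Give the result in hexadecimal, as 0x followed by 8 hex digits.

2978123032 in 32-bit hexadecimal is 0xB1828D18.
Stored little-endian, the bytes at ascending addresses are 18 8D 82 B1.
Read back as big-endian, the last byte is least significant, giving 0x188D82B1.

0x188D82B1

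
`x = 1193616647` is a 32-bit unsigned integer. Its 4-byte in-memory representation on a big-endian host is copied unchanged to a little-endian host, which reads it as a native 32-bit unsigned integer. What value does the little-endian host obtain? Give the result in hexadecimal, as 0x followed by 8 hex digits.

1193616647 in 32-bit hexadecimal is 0x47252507.
Stored big-endian, the bytes at ascending addresses are 47 25 25 07.
Read back as little-endian, the first byte is least significant, giving 0x07252547.

0x07252547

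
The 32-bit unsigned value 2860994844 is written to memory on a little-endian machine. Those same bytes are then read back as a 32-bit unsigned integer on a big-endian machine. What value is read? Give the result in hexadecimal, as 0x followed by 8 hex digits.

2860994844 in 32-bit hexadecimal is 0xAA87511C.
Stored little-endian, the bytes at ascending addresses are 1C 51 87 AA.
Read back as big-endian, the last byte is least significant, giving 0x1C5187AA.

0x1C5187AA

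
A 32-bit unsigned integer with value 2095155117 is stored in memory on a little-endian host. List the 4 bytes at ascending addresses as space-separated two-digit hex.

2095155117 in hexadecimal, padded to 32 bits, is 0x7CE187AD.
Split into bytes (most-significant first): 7C E1 87 AD.
Little-endian: lowest address holds the least-significant byte.
So at ascending addresses the bytes are AD 87 E1 7C.

AD 87 E1 7C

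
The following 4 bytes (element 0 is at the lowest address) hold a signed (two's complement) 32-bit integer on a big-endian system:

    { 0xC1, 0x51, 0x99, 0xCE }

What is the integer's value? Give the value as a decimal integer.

-1051616818

In big-endian order the high byte comes first in memory.
The bytes are already most-significant first: 0xC15199CE.
Top bit is set, so as a signed 32-bit value this is 0xC15199CE − 2^32 = -1051616818.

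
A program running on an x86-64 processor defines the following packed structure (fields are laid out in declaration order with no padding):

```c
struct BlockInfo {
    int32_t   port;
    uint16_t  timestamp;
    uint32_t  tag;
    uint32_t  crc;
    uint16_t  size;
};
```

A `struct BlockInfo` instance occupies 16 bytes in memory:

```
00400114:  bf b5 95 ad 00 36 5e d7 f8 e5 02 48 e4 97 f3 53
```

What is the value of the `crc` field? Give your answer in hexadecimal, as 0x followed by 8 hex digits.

`crc` follows `port` (4 B), `timestamp` (2 B), `tag` (4 B), so it starts at offset 4 + 2 + 4 = 10 and occupies 4 bytes.
Bytes at offsets 10..13: 02 48 E4 97.
Little-endian stores the least-significant byte at the lowest address.
Reassemble most-significant byte first: 97 E4 48 02 → 0x97E44802.

0x97E44802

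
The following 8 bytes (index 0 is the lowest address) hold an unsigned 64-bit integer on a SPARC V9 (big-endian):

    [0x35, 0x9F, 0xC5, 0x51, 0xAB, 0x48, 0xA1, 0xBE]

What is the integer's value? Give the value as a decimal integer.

3864023959863861694

In big-endian order the high byte comes first in memory.
The bytes are already most-significant first: 0x359FC551AB48A1BE.
0x359FC551AB48A1BE = 3864023959863861694.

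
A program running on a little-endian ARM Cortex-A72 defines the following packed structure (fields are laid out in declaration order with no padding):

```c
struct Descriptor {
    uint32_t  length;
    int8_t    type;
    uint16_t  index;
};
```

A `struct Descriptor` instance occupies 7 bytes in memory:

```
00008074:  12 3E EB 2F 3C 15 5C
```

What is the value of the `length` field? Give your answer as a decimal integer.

803946002

`length` is the first field, at byte offset 0, occupying 4 bytes.
Bytes at offsets 0..3: 12 3E EB 2F.
Little-endian stores the least-significant byte at the lowest address.
Reassemble most-significant byte first: 2F EB 3E 12 → 0x2FEB3E12.
0x2FEB3E12 = 803946002.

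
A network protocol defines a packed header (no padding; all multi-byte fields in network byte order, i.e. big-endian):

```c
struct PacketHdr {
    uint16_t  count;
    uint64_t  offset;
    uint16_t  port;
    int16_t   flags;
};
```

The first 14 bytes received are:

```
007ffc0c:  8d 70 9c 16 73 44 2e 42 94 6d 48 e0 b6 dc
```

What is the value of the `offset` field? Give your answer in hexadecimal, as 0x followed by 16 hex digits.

`offset` follows `count` (2 bytes), so it starts at byte offset 2 and occupies 8 bytes.
Bytes at offsets 2..9: 9C 16 73 44 2E 42 94 6D.
Big-endian stores the most-significant byte at the lowest address.
The bytes are already most-significant first: 0x9C1673442E42946D.

0x9C1673442E42946D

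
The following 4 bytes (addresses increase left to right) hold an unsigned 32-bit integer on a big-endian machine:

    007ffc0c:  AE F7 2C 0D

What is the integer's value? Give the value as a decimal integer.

2935434253

In big-endian order the high byte comes first in memory.
The bytes are already most-significant first: 0xAEF72C0D.
0xAEF72C0D = 2935434253.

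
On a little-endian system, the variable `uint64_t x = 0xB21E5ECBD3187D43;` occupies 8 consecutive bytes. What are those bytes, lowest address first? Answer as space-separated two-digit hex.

Split into bytes (most-significant first): B2 1E 5E CB D3 18 7D 43.
Little-endian stores the least-significant byte at the lowest address.
So at ascending addresses the bytes are 43 7D 18 D3 CB 5E 1E B2.

43 7D 18 D3 CB 5E 1E B2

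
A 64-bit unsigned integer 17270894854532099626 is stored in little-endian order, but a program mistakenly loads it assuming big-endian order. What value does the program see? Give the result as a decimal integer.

17270894854532099626 in 64-bit hexadecimal is 0xEFAE8B5D7581EE2A.
Stored little-endian, the bytes at ascending addresses are 2A EE 81 75 5D 8B AE EF.
Read back as big-endian, the last byte is least significant, giving 0x2AEE81755D8BAEEF.
0x2AEE81755D8BAEEF = 3093552335130701551.

3093552335130701551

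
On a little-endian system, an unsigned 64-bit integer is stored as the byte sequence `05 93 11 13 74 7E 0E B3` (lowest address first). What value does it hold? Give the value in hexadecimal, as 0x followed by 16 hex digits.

Little-endian stores the least-significant byte at the lowest address.
Reassemble most-significant byte first: B3 0E 7E 74 13 11 93 05 → 0xB30E7E7413119305.

0xB30E7E7413119305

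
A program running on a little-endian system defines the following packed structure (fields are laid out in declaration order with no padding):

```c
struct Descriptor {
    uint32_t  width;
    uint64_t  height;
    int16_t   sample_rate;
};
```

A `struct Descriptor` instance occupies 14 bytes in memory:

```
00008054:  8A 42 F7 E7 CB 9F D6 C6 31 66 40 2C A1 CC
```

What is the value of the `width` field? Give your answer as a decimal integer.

3891741322

`width` is the first field, at byte offset 0, occupying 4 bytes.
Bytes at offsets 0..3: 8A 42 F7 E7.
Little-endian: lowest address holds the least-significant byte.
Reassemble most-significant byte first: E7 F7 42 8A → 0xE7F7428A.
0xE7F7428A = 3891741322.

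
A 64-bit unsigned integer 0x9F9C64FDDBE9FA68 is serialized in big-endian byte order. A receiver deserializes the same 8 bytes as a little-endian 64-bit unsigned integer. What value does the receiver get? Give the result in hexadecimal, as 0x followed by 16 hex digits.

Stored big-endian, the bytes at ascending addresses are 9F 9C 64 FD DB E9 FA 68.
Read back as little-endian, the first byte is least significant, giving 0x68FAE9DBFD649C9F.

0x68FAE9DBFD649C9F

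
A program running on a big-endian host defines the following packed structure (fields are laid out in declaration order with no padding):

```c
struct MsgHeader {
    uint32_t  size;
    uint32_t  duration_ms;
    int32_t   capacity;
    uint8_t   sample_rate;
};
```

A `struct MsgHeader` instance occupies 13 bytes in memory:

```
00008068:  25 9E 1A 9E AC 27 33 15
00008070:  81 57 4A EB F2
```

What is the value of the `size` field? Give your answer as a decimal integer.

631118494

`size` is the first field, at byte offset 0, occupying 4 bytes.
Bytes at offsets 0..3: 25 9E 1A 9E.
In big-endian order the high byte comes first in memory.
The bytes are already most-significant first: 0x259E1A9E.
0x259E1A9E = 631118494.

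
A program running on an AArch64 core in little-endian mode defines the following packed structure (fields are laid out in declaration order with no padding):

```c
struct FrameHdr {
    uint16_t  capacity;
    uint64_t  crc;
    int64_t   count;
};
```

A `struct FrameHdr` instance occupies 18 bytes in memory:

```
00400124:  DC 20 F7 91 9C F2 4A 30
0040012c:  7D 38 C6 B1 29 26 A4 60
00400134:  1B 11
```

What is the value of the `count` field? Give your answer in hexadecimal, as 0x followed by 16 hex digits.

0x111B60A42629B1C6

`count` follows `capacity` (2 B), `crc` (8 B), so it starts at offset 2 + 8 = 10 and occupies 8 bytes.
Bytes at offsets 10..17: C6 B1 29 26 A4 60 1B 11.
Little-endian stores the least-significant byte at the lowest address.
Reassemble most-significant byte first: 11 1B 60 A4 26 29 B1 C6 → 0x111B60A42629B1C6.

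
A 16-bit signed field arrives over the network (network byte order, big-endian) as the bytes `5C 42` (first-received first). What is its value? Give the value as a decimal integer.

23618

Big-endian: lowest address holds the most-significant byte.
The bytes are already most-significant first: 0x5C42.
0x5C42 = 23618.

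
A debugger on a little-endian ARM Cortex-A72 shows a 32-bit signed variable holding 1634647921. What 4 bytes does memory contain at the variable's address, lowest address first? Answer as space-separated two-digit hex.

71 BF 6E 61

1634647921 in hexadecimal, padded to 32 bits, is 0x616EBF71.
Split into bytes (most-significant first): 61 6E BF 71.
Little-endian: lowest address holds the least-significant byte.
So at ascending addresses the bytes are 71 BF 6E 61.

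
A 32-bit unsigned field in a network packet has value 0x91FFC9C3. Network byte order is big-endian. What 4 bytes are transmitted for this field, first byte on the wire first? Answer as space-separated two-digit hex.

Split into bytes (most-significant first): 91 FF C9 C3.
Big-endian: lowest address holds the most-significant byte.
So the memory order matches the most-significant-first order: 91 FF C9 C3.

91 FF C9 C3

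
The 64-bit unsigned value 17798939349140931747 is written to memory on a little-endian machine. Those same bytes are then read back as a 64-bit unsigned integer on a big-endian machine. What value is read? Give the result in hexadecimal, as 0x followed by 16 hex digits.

17798939349140931747 in 64-bit hexadecimal is 0xF7028909044484A3.
Stored little-endian, the bytes at ascending addresses are A3 84 44 04 09 89 02 F7.
Read back as big-endian, the last byte is least significant, giving 0xA3844404098902F7.

0xA3844404098902F7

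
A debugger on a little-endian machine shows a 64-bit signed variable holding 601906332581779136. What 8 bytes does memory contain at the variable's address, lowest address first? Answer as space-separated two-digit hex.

C0 56 98 D5 9E 66 5A 08

601906332581779136 in hexadecimal, padded to 64 bits, is 0x085A669ED59856C0.
Split into bytes (most-significant first): 08 5A 66 9E D5 98 56 C0.
Little-endian: lowest address holds the least-significant byte.
So at ascending addresses the bytes are C0 56 98 D5 9E 66 5A 08.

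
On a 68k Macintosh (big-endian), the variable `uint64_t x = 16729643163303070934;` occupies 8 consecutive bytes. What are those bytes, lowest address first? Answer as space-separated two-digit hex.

E8 2B A1 D1 CF B8 CC D6

16729643163303070934 in hexadecimal, padded to 64 bits, is 0xE82BA1D1CFB8CCD6.
Split into bytes (most-significant first): E8 2B A1 D1 CF B8 CC D6.
Big-endian: lowest address holds the most-significant byte.
So the memory order matches the most-significant-first order: E8 2B A1 D1 CF B8 CC D6.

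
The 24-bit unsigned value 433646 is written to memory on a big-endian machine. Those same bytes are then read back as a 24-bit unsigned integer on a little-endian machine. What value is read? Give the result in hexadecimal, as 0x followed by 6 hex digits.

433646 in 24-bit hexadecimal is 0x069DEE.
Stored big-endian, the bytes at ascending addresses are 06 9D EE.
Read back as little-endian, the first byte is least significant, giving 0xEE9D06.

0xEE9D06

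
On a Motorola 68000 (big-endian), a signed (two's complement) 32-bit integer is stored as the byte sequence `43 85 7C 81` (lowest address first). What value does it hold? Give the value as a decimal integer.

In big-endian order the high byte comes first in memory.
The bytes are already most-significant first: 0x43857C81.
0x43857C81 = 1132821633.

1132821633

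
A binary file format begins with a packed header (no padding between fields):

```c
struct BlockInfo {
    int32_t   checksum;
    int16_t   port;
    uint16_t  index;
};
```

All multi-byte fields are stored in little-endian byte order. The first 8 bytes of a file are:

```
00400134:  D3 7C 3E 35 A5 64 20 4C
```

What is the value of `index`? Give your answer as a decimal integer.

19488

`index` follows `checksum` (4 B), `port` (2 B), so it starts at offset 4 + 2 = 6 and occupies 2 bytes.
Bytes at offsets 6..7: 20 4C.
In little-endian order the low byte comes first in memory.
Reassemble most-significant byte first: 4C 20 → 0x4C20.
0x4C20 = 19488.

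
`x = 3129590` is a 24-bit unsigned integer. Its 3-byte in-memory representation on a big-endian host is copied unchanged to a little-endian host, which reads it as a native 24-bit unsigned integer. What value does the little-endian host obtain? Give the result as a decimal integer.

3129590 in 24-bit hexadecimal is 0x2FC0F6.
Stored big-endian, the bytes at ascending addresses are 2F C0 F6.
Read back as little-endian, the first byte is least significant, giving 0xF6C02F.
0xF6C02F = 16171055.

16171055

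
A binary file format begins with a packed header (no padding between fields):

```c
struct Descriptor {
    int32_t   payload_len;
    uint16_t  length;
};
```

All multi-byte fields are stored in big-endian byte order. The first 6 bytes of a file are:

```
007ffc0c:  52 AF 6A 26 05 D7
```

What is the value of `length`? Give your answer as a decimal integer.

1495

`length` follows `payload_len` (4 bytes), so it starts at byte offset 4 and occupies 2 bytes.
Bytes at offsets 4..5: 05 D7.
Big-endian stores the most-significant byte at the lowest address.
The bytes are already most-significant first: 0x05D7.
0x05D7 = 1495.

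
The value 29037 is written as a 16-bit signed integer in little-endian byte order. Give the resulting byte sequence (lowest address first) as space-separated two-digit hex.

6D 71

29037 in hexadecimal, padded to 16 bits, is 0x716D.
Split into bytes (most-significant first): 71 6D.
Little-endian stores the least-significant byte at the lowest address.
So at ascending addresses the bytes are 6D 71.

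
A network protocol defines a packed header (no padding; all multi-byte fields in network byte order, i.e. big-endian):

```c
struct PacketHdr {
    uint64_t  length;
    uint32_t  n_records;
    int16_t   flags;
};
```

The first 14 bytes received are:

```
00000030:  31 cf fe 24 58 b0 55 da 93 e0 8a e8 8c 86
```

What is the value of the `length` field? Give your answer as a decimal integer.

3589366860097803738

`length` is the first field, at byte offset 0, occupying 8 bytes.
Bytes at offsets 0..7: 31 CF FE 24 58 B0 55 DA.
In big-endian order the high byte comes first in memory.
The bytes are already most-significant first: 0x31CFFE2458B055DA.
0x31CFFE2458B055DA = 3589366860097803738.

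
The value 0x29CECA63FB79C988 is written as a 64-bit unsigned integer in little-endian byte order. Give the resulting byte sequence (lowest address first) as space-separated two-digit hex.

88 C9 79 FB 63 CA CE 29

Split into bytes (most-significant first): 29 CE CA 63 FB 79 C9 88.
Little-endian stores the least-significant byte at the lowest address.
So at ascending addresses the bytes are 88 C9 79 FB 63 CA CE 29.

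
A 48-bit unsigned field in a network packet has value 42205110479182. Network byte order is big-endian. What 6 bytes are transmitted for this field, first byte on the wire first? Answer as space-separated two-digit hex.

26 62 A4 9E 29 4E

42205110479182 in hexadecimal, padded to 48 bits, is 0x2662A49E294E.
Split into bytes (most-significant first): 26 62 A4 9E 29 4E.
In big-endian order the high byte comes first in memory.
So the memory order matches the most-significant-first order: 26 62 A4 9E 29 4E.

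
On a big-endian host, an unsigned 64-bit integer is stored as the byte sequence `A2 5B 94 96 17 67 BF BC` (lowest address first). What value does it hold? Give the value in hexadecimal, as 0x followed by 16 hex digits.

In big-endian order the high byte comes first in memory.
The bytes are already most-significant first: 0xA25B94961767BFBC.

0xA25B94961767BFBC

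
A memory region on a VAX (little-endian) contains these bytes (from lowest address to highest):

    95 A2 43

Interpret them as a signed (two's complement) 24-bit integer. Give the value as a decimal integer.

In little-endian order the low byte comes first in memory.
Reassemble most-significant byte first: 43 A2 95 → 0x43A295.
0x43A295 = 4432533.

4432533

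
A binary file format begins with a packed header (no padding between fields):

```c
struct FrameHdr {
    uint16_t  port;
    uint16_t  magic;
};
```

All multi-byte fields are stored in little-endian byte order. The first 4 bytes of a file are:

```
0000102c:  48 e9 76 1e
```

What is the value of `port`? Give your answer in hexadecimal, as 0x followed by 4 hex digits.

0xE948

`port` is the first field, at byte offset 0, occupying 2 bytes.
Bytes at offsets 0..1: 48 E9.
Little-endian stores the least-significant byte at the lowest address.
Reassemble most-significant byte first: E9 48 → 0xE948.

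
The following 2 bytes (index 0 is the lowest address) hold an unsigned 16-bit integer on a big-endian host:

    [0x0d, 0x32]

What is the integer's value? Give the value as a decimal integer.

In big-endian order the high byte comes first in memory.
The bytes are already most-significant first: 0x0D32.
0x0D32 = 3378.

3378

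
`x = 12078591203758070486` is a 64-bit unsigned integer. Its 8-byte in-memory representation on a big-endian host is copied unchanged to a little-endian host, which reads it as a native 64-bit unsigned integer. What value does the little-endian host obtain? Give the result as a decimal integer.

12078591203758070486 in 64-bit hexadecimal is 0xA79FC6B467285AD6.
Stored big-endian, the bytes at ascending addresses are A7 9F C6 B4 67 28 5A D6.
Read back as little-endian, the first byte is least significant, giving 0xD65A2867B4C69FA7.
0xD65A2867B4C69FA7 = 15445702297900195751.

15445702297900195751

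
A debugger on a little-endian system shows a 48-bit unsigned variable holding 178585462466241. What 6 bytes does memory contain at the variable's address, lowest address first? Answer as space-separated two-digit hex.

178585462466241 in hexadecimal, padded to 48 bits, is 0xA26C2B0D66C1.
Split into bytes (most-significant first): A2 6C 2B 0D 66 C1.
In little-endian order the low byte comes first in memory.
So at ascending addresses the bytes are C1 66 0D 2B 6C A2.

C1 66 0D 2B 6C A2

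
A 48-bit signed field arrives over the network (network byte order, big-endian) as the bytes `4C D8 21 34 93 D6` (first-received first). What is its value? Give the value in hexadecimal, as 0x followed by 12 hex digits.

Big-endian: lowest address holds the most-significant byte.
The bytes are already most-significant first: 0x4CD8213493D6.

0x4CD8213493D6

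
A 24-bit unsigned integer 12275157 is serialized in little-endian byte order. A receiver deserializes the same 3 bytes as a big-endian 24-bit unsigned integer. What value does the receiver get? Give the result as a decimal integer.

13979067

12275157 in 24-bit hexadecimal is 0xBB4DD5.
Stored little-endian, the bytes at ascending addresses are D5 4D BB.
Read back as big-endian, the last byte is least significant, giving 0xD54DBB.
0xD54DBB = 13979067.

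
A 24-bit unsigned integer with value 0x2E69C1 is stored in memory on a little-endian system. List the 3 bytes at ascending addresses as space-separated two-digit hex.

C1 69 2E

Split into bytes (most-significant first): 2E 69 C1.
Little-endian stores the least-significant byte at the lowest address.
So at ascending addresses the bytes are C1 69 2E.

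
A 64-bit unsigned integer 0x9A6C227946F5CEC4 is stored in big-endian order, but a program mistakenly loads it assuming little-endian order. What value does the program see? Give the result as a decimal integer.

Stored big-endian, the bytes at ascending addresses are 9A 6C 22 79 46 F5 CE C4.
Read back as little-endian, the first byte is least significant, giving 0xC4CEF54679226C9A.
0xC4CEF54679226C9A = 14181541959665085594.

14181541959665085594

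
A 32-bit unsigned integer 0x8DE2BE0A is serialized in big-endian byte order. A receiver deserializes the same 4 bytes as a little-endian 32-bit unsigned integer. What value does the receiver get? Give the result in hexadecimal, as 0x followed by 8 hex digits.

0x0ABEE28D

Stored big-endian, the bytes at ascending addresses are 8D E2 BE 0A.
Read back as little-endian, the first byte is least significant, giving 0x0ABEE28D.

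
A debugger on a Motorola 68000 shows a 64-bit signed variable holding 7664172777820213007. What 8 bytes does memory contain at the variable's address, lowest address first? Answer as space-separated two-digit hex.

6A 5C 9C 88 EF 31 4F 0F

7664172777820213007 in hexadecimal, padded to 64 bits, is 0x6A5C9C88EF314F0F.
Split into bytes (most-significant first): 6A 5C 9C 88 EF 31 4F 0F.
In big-endian order the high byte comes first in memory.
So the memory order matches the most-significant-first order: 6A 5C 9C 88 EF 31 4F 0F.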